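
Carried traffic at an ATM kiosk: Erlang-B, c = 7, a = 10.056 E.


B(7,10.056) = 0.411530 (Erlang-B)
Carried load = a(1 − B) = 10.056·(1 − 0.411530) = 10.056·0.588470 = 5.9177 E

Final: 5.9177 Erlangs


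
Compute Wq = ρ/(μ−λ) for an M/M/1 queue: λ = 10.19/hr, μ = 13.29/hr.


ρ = 10.19/13.29 = 0.7667
Wq = ρ/(μ−λ) = 0.7667/(13.29 − 10.19) = 0.7667/3.10 = 0.2473 hr

Final: 0.2473 hr


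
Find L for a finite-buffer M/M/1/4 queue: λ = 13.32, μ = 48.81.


ρ = 13.32/48.81 = 0.2729
L = ρ[1 − (K+1)ρ^K + Kρ^(K+1)] / [(1−ρ)(1−ρ^(K+1))]
Numerator: 0.2729·(1 − 5·0.005546 + 4·0.001513) = 0.266980
Denominator: (0.7271)·(0.998487) = 0.726005
L = 0.266980/0.726005 = 0.3677

Final: 0.3677


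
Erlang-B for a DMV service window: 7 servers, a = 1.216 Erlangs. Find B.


B(c,a) = (a^c/c!) / Σ_{k=0}^{c} a^k/k!
a^7/7! = 0.0007800
Σ terms (k=0..7): 1.00000 + 1.21600 + 0.73933 + 0.29967 + 0.09110 + 0.02216 + 0.004490 + 0.0007800 = 3.373529
B = 0.0007800/3.373529 = 0.0002312

Final: 0.0002312


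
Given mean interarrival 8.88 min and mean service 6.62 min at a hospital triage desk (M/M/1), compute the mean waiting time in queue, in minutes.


λ = 60/8.88 = 6.7568 /hr
μ = 60/6.62 = 9.0634 /hr
ρ = λ/μ = 6.7568/9.0634 = 0.7455
Wq = ρ/(μ−λ) = 0.7455/(9.0634−6.7568) = 0.32319 hr
In minutes: 0.32319·60 = 19.391 min

Final: 19.391 min


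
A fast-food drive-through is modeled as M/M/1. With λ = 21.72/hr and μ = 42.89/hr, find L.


ρ = λ/μ = 21.72/42.89 = 0.5064
L = ρ/(1−ρ) = 0.5064/(1 − 0.5064) = 0.5064/0.4936 = 1.0260

Final: 1.0260


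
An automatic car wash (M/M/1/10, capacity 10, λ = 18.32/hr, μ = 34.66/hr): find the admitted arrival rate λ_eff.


ρ = 0.5286; P_K = (1−ρ)ρ^10/(1−ρ^11) = 0.0008031
λ_eff = λ(1 − P_K) = 18.32·(1 − 0.0008031) = 18.32·0.999197 = 18.3053 /hr

Final: 18.3053 /hr


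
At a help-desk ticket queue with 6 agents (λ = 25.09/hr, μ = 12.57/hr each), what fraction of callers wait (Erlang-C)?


a = λ/μ = 1.9960; ρ = a/6 = 0.3327
P₀ = 0.135676 (from M/M/c formula)
C(c,a) = [a^c/(c!(1−ρ))]·P₀ = [63.24006/(720·0.6673)]·0.135676
= 0.13162·0.135676 = 0.017858

Final: 0.017858


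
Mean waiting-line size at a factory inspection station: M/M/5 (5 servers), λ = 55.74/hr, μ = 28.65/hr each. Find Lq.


a = λ/μ = 1.9455; ρ = a/5 = 0.3891
P₀ = 0.141990
Lq = P₀·a^c·ρ / (c!·(1−ρ)²) = 0.141990·27.87480·0.3891/(120·0.37319)
= 0.03439

Final: 0.03439


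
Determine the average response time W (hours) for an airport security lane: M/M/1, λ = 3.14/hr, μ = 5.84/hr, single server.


W = 1/(μ−λ) = 1/(5.84 − 3.14) = 1/2.70 = 0.3704 hr

Final: 0.3704 hr


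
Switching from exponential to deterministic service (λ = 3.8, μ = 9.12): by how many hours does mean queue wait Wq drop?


ρ = 3.8/9.12 = 0.4167
Wq(M/M/1) = ρ/(μ−λ) = 0.4167/5.32 = 0.07832 hr
Wq(M/D/1) = ρ/(2(μ−λ)) = 0.03916 hr
Savings = 0.07832 − 0.03916 = 0.03916 hr

Final: 0.03916 hr


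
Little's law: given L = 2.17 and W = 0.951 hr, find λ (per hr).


λ = L/W = 2.17/0.951 = 2.2818 /hr

Final: 2.2818 /hr


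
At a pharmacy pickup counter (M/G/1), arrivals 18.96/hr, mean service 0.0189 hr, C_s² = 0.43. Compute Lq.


ρ = λ·E[S] = 18.96·0.0189 = 0.3583
Lq = ρ²(1+C_s²)/(2(1−ρ)) = 0.1284·(1+0.43)/(2·0.6417)
= 0.1284·1.4300/1.2833 = 0.14309

Final: 0.14309


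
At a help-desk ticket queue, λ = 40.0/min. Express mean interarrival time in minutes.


Mean interarrival time = 1/λ = 1/40.0 minute = 0.02500 minute
In minutes: 0.02500 × 1 = 0.02500 min

Final: 0.02500 min


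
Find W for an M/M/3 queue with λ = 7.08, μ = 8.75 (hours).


a = 0.8091; ρ = 0.2697; P₀ = 0.442987
Lq = P₀·a^c·ρ/(c!(1−ρ)²) = 0.01978
Wq = Lq/λ = 0.01978/7.08 = 0.002794 hr
W = Wq + 1/μ = 0.002794 + 0.11429 = 0.11708 hr

Final: 0.11708 hr


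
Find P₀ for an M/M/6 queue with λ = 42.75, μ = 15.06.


a = λ/μ = 42.75/15.06 = 2.8386; ρ = a/c = 0.4731
Σ_{k=0}^{5} a^k/k! (terms k=0..5) = 1.00000 + 2.83865 + 4.02895 + 3.81226 + 2.70541 + 1.53594 = 15.92121
Tail: a^6/(6!(1−ρ)) = 523.19897/(720·0.5269) = 1.37915
P₀ = 1/(15.92121 + 1.37915) = 1/17.30036 = 0.057802

Final: 0.057802


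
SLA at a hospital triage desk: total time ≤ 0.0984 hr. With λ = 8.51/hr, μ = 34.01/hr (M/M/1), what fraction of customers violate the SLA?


W ~ Exponential(μ−λ) for M/M/1.
μ − λ = 34.01 − 8.51 = 25.5000
P(W > t) = e^{−(μ−λ)t} = e^{−2.5092} = 0.081333

Final: 0.081333


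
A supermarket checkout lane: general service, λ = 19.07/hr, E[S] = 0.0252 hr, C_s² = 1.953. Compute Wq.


ρ = λ·E[S] = 19.07·0.0252 = 0.4806
E[S²] = E[S]²(1+C_s²) = 0.0252²·(1+1.953) = 0.001875
Wq = λ·E[S²]/(2(1−ρ)) = 19.07·0.001875/(2·0.5194) = 0.03442 hr

Final: 0.03442 hr


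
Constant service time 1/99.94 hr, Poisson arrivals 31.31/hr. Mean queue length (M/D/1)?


ρ = 31.31/99.94 = 0.3133
M/D/1: Lq = ρ²/(2(1−ρ)) = 0.09815/(2·0.6867) = 0.07146

Final: 0.07146


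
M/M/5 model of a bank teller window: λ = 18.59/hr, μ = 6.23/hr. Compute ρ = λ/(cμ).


ρ = λ/(cμ) = 18.59/(5·6.23) = 18.59/31.15 = 0.5968

Final: 0.5968


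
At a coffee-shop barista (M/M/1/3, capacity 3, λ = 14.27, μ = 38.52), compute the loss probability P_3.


ρ = λ/μ = 14.27/38.52 = 0.3705
P_K = (1−ρ)ρ^K/(1−ρ^(K+1)) = (0.6295·0.050841)/(1 − 0.018834)
= 0.032007/0.981166 = 0.032621

Final: 0.032621


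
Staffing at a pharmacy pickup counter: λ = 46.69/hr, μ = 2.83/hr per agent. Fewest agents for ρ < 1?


Stability requires cμ > λ ⇔ c > λ/μ.
λ/μ = 46.69/2.83 = 16.4982
Minimum integer c = ⌊16.4982⌋ + 1 = 17
Check: 17·2.83 = 48.11 > 46.69, while 16·2.83 = 45.28 ≤ 46.69

Final: 17 servers


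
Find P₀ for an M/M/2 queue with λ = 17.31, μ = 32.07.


a = λ/μ = 17.31/32.07 = 0.5398; ρ = a/c = 0.2699
Σ_{k=0}^{1} a^k/k! (terms k=0..1) = 1.00000 + 0.53976 = 1.53976
Tail: a^2/(2!(1−ρ)) = 0.29134/(2·0.7301) = 0.19951
P₀ = 1/(1.53976 + 0.19951) = 1/1.73927 = 0.574954

Final: 0.574954


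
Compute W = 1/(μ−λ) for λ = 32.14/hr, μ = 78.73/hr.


W = 1/(μ−λ) = 1/(78.73 − 32.14) = 1/46.59 = 0.02146 hr

Final: 0.02146 hr


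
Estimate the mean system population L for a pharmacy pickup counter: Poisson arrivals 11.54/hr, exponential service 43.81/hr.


ρ = λ/μ = 11.54/43.81 = 0.2634
L = ρ/(1−ρ) = 0.2634/(1 − 0.2634) = 0.2634/0.7366 = 0.3576

Final: 0.3576


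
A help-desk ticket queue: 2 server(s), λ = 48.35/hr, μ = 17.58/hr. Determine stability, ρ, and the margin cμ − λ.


Total capacity cμ = 2·17.58 = 35.16/hr
ρ = λ/(cμ) = 48.35/35.16 = 1.3751
Stable ⇔ ρ < 1: NO
Spare capacity = cμ − λ = 35.16 − 48.35 = -13.19/hr

Final: ρ = 1.3751; unstable; margin = -13.19/hr


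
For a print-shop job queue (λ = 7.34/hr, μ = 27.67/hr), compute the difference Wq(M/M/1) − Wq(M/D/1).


ρ = 7.34/27.67 = 0.2653
Wq(M/M/1) = ρ/(μ−λ) = 0.2653/20.33 = 0.01305 hr
Wq(M/D/1) = ρ/(2(μ−λ)) = 0.006524 hr
Savings = 0.01305 − 0.006524 = 0.006524 hr

Final: 0.006524 hr


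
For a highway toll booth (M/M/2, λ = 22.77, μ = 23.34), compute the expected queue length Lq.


a = λ/μ = 0.9756; ρ = a/2 = 0.4878
P₀ = 0.344276
Lq = P₀·a^c·ρ / (c!·(1−ρ)²) = 0.344276·0.95175·0.4878/(2·0.26236)
= 0.30460

Final: 0.30460


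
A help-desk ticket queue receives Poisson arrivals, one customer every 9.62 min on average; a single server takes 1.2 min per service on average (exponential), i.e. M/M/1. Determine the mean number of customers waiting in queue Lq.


λ = 60/9.62 = 6.2370 /hr
μ = 60/1.2 = 50.0000 /hr
ρ = λ/μ = 6.2370/50.0000 = 0.1247
Lq = ρ²/(1−ρ) = 0.01556/0.8753 = 0.01778

Final: 0.01778


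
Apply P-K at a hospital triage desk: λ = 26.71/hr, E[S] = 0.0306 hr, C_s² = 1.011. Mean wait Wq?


ρ = λ·E[S] = 26.71·0.0306 = 0.8173
E[S²] = E[S]²(1+C_s²) = 0.0306²·(1+1.011) = 0.001883
Wq = λ·E[S²]/(2(1−ρ)) = 26.71·0.001883/(2·0.1827) = 0.13766 hr

Final: 0.13766 hr


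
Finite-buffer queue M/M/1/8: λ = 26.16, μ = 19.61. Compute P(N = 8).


ρ = λ/μ = 26.16/19.61 = 1.3340
P_K = (1−ρ)ρ^K/(1−ρ^(K+1)) = (-0.3340·10.029544)/(1 − 13.379544)
= -3.350001/-12.379544 = 0.270608

Final: 0.270608


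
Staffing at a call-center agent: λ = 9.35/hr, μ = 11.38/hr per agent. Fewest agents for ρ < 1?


Stability requires cμ > λ ⇔ c > λ/μ.
λ/μ = 9.35/11.38 = 0.8216
Minimum integer c = ⌊0.8216⌋ + 1 = 1
Check: 1·11.38 = 11.38 > 9.35, while 0·11.38 = 0.00 ≤ 9.35

Final: 1 servers


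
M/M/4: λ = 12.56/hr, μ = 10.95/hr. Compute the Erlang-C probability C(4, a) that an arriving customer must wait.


a = λ/μ = 1.1470; ρ = a/4 = 0.2868
P₀ = 0.316704 (from M/M/c formula)
C(c,a) = [a^c/(c!(1−ρ))]·P₀ = [1.73102/(24·0.7132)]·0.316704
= 0.10112·0.316704 = 0.032026

Final: 0.032026


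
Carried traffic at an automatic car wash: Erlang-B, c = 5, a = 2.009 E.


B(5,2.009) = 0.037207 (Erlang-B)
Carried load = a(1 − B) = 2.009·(1 − 0.037207) = 2.009·0.962793 = 1.9343 E

Final: 1.9343 Erlangs


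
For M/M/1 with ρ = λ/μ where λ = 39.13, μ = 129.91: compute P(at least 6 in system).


ρ = 39.13/129.91 = 0.3012
P(N ≥ n) = ρ^n = 0.3012^6 = 0.0007468

Final: 0.0007468


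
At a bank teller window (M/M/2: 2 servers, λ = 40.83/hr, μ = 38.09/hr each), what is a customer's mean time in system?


a = 1.0719; ρ = 0.5360; P₀ = 0.302111
Lq = P₀·a^c·ρ/(c!(1−ρ)²) = 0.43203
Wq = Lq/λ = 0.43203/40.83 = 0.01058 hr
W = Wq + 1/μ = 0.01058 + 0.02625 = 0.03683 hr

Final: 0.03683 hr


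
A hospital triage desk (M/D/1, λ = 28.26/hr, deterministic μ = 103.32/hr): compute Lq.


ρ = 28.26/103.32 = 0.2735
M/D/1: Lq = ρ²/(2(1−ρ)) = 0.07481/(2·0.7265) = 0.05149

Final: 0.05149


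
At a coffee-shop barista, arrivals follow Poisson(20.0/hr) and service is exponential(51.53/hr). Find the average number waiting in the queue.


ρ = 20.0/51.53 = 0.3881
Lq = ρ²/(1−ρ) = 0.1506/0.6119 = 0.2462

Final: 0.2462


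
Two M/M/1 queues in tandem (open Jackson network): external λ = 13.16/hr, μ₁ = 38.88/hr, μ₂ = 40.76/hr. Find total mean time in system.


Each node sees arrival rate λ = 13.16/hr (tandem ⇒ throughput preserved).
W₁ = 1/(μ₁−λ) = 1/(38.88−13.16) = 0.03888 hr
W₂ = 1/(μ₂−λ) = 1/(40.76−13.16) = 0.03623 hr
W_total = W₁ + W₂ = 0.03888 + 0.03623 = 0.07511 hr

Final: 0.07511 hr


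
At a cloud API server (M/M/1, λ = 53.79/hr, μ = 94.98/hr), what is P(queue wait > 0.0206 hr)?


ρ = 53.79/94.98 = 0.5663
P(Wq > t) = ρ·e^{−(μ−λ)t} = 0.5663·e^{−0.8485}
= 0.5663·0.428051 = 0.242418

Final: 0.242418


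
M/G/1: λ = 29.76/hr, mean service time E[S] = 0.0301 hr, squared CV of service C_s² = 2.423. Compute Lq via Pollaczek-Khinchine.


ρ = λ·E[S] = 29.76·0.0301 = 0.8958
Lq = ρ²(1+C_s²)/(2(1−ρ)) = 0.8024·(1+2.423)/(2·0.1042)
= 0.8024·3.4230/0.2084 = 13.17674

Final: 13.17674


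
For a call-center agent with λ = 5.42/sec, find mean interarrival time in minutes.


Mean interarrival time = 1/λ = 1/5.42 second = 0.18450 second
In minutes: 0.18450 × 0.0166667 = 0.003075 min

Final: 0.003075 min


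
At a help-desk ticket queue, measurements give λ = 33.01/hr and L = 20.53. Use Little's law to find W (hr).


W = L/λ = 20.53/33.01 = 0.6219 hr

Final: 0.6219 hr


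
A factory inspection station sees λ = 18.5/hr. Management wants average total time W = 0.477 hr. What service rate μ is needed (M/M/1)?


W = 1/(μ−λ) ⇒ μ − λ = 1/W = 1/0.477 = 2.0964
μ = λ + 1/W = 18.5 + 2.0964 = 20.5964 per hr

Final: 20.5964 /hr


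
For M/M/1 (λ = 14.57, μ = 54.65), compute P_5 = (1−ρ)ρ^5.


ρ = 14.57/54.65 = 0.2666
P_n = (1−ρ)·ρ^n = (1 − 0.2666)·0.2666^5 = 0.7334·0.001347 = 0.0009878

Final: 0.0009878


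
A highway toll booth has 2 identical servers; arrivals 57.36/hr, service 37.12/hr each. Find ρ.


ρ = λ/(cμ) = 57.36/(2·37.12) = 57.36/74.24 = 0.7726

Final: 0.7726


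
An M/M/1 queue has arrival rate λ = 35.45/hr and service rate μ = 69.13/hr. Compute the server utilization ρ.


ρ = λ/μ = 35.45/69.13 = 0.5128

Final: 0.5128


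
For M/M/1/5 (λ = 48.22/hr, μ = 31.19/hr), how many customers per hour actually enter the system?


ρ = 1.5460; P_K = (1−ρ)ρ^5/(1−ρ^6) = 0.381082
λ_eff = λ(1 − P_K) = 48.22·(1 − 0.381082) = 48.22·0.618918 = 29.8442 /hr

Final: 29.8442 /hr


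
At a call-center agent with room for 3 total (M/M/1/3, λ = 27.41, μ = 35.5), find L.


ρ = 27.41/35.5 = 0.7721
L = ρ[1 − (K+1)ρ^K + Kρ^(K+1)] / [(1−ρ)(1−ρ^(K+1))]
Numerator: 0.7721·(1 − 4·0.460301 + 3·0.355404) = 0.173732
Denominator: (0.2279)·(0.644596) = 0.146895
L = 0.173732/0.146895 = 1.1827

Final: 1.1827


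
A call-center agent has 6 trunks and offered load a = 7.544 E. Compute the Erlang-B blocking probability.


B(c,a) = (a^c/c!) / Σ_{k=0}^{c} a^k/k!
a^6/6! = 256.022175
Σ terms (k=0..6): 1.00000 + 7.54400 + 28.45597 + 71.55727 + 134.95702 + 203.62315 + 256.02217 = 703.159586
B = 256.022175/703.159586 = 0.364103

Final: 0.364103


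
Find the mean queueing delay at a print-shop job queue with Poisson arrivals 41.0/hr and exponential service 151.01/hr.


ρ = 41.0/151.01 = 0.2715
Wq = ρ/(μ−λ) = 0.2715/(151.01 − 41.0) = 0.2715/110.01 = 0.002468 hr

Final: 0.002468 hr


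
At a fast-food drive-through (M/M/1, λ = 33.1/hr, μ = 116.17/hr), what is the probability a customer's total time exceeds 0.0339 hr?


W ~ Exponential(μ−λ) for M/M/1.
μ − λ = 116.17 − 33.1 = 83.0700
P(W > t) = e^{−(μ−λ)t} = e^{−2.8161} = 0.059840

Final: 0.059840


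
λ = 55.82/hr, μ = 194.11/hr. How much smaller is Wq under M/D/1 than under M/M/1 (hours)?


ρ = 55.82/194.11 = 0.2876
Wq(M/M/1) = ρ/(μ−λ) = 0.2876/138.29 = 0.002079 hr
Wq(M/D/1) = ρ/(2(μ−λ)) = 0.001040 hr
Savings = 0.002079 − 0.001040 = 0.001040 hr

Final: 0.001040 hr


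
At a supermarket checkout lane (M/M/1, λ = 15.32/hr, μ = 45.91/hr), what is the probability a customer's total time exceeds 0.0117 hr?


W ~ Exponential(μ−λ) for M/M/1.
μ − λ = 45.91 − 15.32 = 30.5900
P(W > t) = e^{−(μ−λ)t} = e^{−0.3579} = 0.699141

Final: 0.699141


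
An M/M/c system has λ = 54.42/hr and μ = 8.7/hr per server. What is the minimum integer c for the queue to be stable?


Stability requires cμ > λ ⇔ c > λ/μ.
λ/μ = 54.42/8.7 = 6.2552
Minimum integer c = ⌊6.2552⌋ + 1 = 7
Check: 7·8.7 = 60.90 > 54.42, while 6·8.7 = 52.20 ≤ 54.42

Final: 7 servers


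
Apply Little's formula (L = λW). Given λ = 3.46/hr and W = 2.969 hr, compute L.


L = λW = 3.46·2.969 = 10.2727

Final: 10.2727


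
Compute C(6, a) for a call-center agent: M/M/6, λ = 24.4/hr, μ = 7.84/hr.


a = λ/μ = 3.1122; ρ = a/6 = 0.5187
P₀ = 0.043584 (from M/M/c formula)
C(c,a) = [a^c/(c!(1−ρ))]·P₀ = [908.74615/(720·0.4813)]·0.043584
= 2.62241·0.043584 = 0.114294

Final: 0.114294


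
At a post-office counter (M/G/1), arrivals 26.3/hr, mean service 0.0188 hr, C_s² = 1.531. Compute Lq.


ρ = λ·E[S] = 26.3·0.0188 = 0.4944
Lq = ρ²(1+C_s²)/(2(1−ρ)) = 0.2445·(1+1.531)/(2·0.5056)
= 0.2445·2.5310/1.0111 = 0.61195

Final: 0.61195


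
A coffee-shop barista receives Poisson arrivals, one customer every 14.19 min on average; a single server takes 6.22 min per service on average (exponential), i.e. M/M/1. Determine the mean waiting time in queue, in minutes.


λ = 60/14.19 = 4.2283 /hr
μ = 60/6.22 = 9.6463 /hr
ρ = λ/μ = 4.2283/9.6463 = 0.4383
Wq = ρ/(μ−λ) = 0.4383/(9.6463−4.2283) = 0.08090 hr
In minutes: 0.08090·60 = 4.854 min

Final: 4.854 min


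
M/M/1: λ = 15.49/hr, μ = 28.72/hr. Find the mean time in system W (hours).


W = 1/(μ−λ) = 1/(28.72 − 15.49) = 1/13.23 = 0.07559 hr

Final: 0.07559 hr


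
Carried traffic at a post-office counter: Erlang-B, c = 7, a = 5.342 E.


B(7,5.342) = 0.142289 (Erlang-B)
Carried load = a(1 − B) = 5.342·(1 − 0.142289) = 5.342·0.857711 = 4.5819 E

Final: 4.5819 Erlangs


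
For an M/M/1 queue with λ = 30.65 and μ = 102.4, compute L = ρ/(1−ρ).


ρ = λ/μ = 30.65/102.4 = 0.2993
L = ρ/(1−ρ) = 0.2993/(1 − 0.2993) = 0.2993/0.7007 = 0.4272

Final: 0.4272


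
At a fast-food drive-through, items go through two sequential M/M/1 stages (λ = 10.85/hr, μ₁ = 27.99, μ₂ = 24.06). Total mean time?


Each node sees arrival rate λ = 10.85/hr (tandem ⇒ throughput preserved).
W₁ = 1/(μ₁−λ) = 1/(27.99−10.85) = 0.05834 hr
W₂ = 1/(μ₂−λ) = 1/(24.06−10.85) = 0.07570 hr
W_total = W₁ + W₂ = 0.05834 + 0.07570 = 0.13404 hr

Final: 0.13404 hr


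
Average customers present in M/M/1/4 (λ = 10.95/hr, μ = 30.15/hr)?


ρ = 10.95/30.15 = 0.3632
L = ρ[1 − (K+1)ρ^K + Kρ^(K+1)] / [(1−ρ)(1−ρ^(K+1))]
Numerator: 0.3632·(1 − 5·0.017398 + 4·0.006319) = 0.340770
Denominator: (0.6368)·(0.993681) = 0.632792
L = 0.340770/0.632792 = 0.5385

Final: 0.5385


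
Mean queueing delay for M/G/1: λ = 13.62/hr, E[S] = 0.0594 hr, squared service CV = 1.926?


ρ = λ·E[S] = 13.62·0.0594 = 0.8090
E[S²] = E[S]²(1+C_s²) = 0.0594²·(1+1.926) = 0.010324
Wq = λ·E[S²]/(2(1−ρ)) = 13.62·0.010324/(2·0.1910) = 0.36815 hr

Final: 0.36815 hr


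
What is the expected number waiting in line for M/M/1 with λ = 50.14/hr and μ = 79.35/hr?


ρ = 50.14/79.35 = 0.6319
Lq = ρ²/(1−ρ) = 0.3993/0.3681 = 1.0847

Final: 1.0847


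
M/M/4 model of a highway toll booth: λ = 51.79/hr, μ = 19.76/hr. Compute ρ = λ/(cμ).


ρ = λ/(cμ) = 51.79/(4·19.76) = 51.79/79.04 = 0.6552

Final: 0.6552


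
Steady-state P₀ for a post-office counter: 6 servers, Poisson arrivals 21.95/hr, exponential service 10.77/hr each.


a = λ/μ = 21.95/10.77 = 2.0381; ρ = a/c = 0.3397
Σ_{k=0}^{5} a^k/k! (terms k=0..5) = 1.00000 + 2.03807 + 2.07686 + 1.41093 + 0.71889 + 0.29303 = 7.53778
Tail: a^6/(6!(1−ρ)) = 71.66596/(720·0.6603) = 0.15074
P₀ = 1/(7.53778 + 0.15074) = 1/7.68852 = 0.130064

Final: 0.130064


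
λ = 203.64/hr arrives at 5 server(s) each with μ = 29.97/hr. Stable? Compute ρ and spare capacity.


Total capacity cμ = 5·29.97 = 149.85/hr
ρ = λ/(cμ) = 203.64/149.85 = 1.3590
Stable ⇔ ρ < 1: NO
Spare capacity = cμ − λ = 149.85 − 203.64 = -53.79/hr

Final: ρ = 1.3590; unstable; margin = -53.79/hr


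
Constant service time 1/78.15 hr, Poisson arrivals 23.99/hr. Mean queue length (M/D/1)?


ρ = 23.99/78.15 = 0.3070
M/D/1: Lq = ρ²/(2(1−ρ)) = 0.09423/(2·0.6930) = 0.06799

Final: 0.06799


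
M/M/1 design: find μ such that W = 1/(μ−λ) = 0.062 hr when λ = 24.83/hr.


W = 1/(μ−λ) ⇒ μ − λ = 1/W = 1/0.062 = 16.1290
μ = λ + 1/W = 24.83 + 16.1290 = 40.9590 per hr

Final: 40.9590 /hr


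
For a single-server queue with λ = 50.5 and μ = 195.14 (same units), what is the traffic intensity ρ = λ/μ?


ρ = λ/μ = 50.5/195.14 = 0.2588

Final: 0.2588


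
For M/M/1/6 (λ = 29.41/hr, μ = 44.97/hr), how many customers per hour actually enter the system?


ρ = 0.6540; P_K = (1−ρ)ρ^6/(1−ρ^7) = 0.028532
λ_eff = λ(1 − P_K) = 29.41·(1 − 0.028532) = 29.41·0.971468 = 28.5709 /hr

Final: 28.5709 /hr


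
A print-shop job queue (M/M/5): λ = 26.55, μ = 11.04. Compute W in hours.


a = 2.4049; ρ = 0.4810; P₀ = 0.088495
Lq = P₀·a^c·ρ/(c!(1−ρ)²) = 0.10592
Wq = Lq/λ = 0.10592/26.55 = 0.003989 hr
W = Wq + 1/μ = 0.003989 + 0.09058 = 0.09457 hr

Final: 0.09457 hr


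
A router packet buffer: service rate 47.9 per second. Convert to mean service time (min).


Mean service time = 1/μ = 1/47.9 second = 0.02088 second
In minutes: 0.02088 × 0.0166667 = 0.0003479 min

Final: 0.0003479 min


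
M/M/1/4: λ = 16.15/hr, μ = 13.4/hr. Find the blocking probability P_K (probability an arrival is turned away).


ρ = λ/μ = 16.15/13.4 = 1.2052
P_K = (1−ρ)ρ^K/(1−ρ^(K+1)) = (-0.2052·2.109944)/(1 − 2.542955)
= -0.433011/-1.542955 = 0.280637

Final: 0.280637


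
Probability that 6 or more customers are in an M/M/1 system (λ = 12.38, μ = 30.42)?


ρ = 12.38/30.42 = 0.4070
P(N ≥ n) = ρ^n = 0.4070^6 = 0.004543

Final: 0.004543


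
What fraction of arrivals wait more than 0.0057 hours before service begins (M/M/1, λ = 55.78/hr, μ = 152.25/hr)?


ρ = 55.78/152.25 = 0.3664
P(Wq > t) = ρ·e^{−(μ−λ)t} = 0.3664·e^{−0.5499}
= 0.3664·0.577020 = 0.211403

Final: 0.211403


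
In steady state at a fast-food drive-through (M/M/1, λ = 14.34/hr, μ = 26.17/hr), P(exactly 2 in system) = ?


ρ = 14.34/26.17 = 0.5480
P_n = (1−ρ)·ρ^n = (1 − 0.5480)·0.5480^2 = 0.4520·0.300255 = 0.135729

Final: 0.135729


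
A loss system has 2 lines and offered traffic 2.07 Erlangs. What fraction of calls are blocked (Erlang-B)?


B(c,a) = (a^c/c!) / Σ_{k=0}^{c} a^k/k!
a^2/2! = 2.142450
Σ terms (k=0..2): 1.00000 + 2.07000 + 2.14245 = 5.212450
B = 2.142450/5.212450 = 0.411026

Final: 0.411026


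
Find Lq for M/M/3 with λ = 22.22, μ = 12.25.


a = λ/μ = 1.8139; ρ = a/3 = 0.6046
P₀ = 0.143376
Lq = P₀·a^c·ρ / (c!·(1−ρ)²) = 0.143376·5.96793·0.6046/(6·0.15632)
= 0.55159

Final: 0.55159


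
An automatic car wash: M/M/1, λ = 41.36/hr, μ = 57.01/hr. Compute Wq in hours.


ρ = 41.36/57.01 = 0.7255
Wq = ρ/(μ−λ) = 0.7255/(57.01 − 41.36) = 0.7255/15.65 = 0.04636 hr

Final: 0.04636 hr


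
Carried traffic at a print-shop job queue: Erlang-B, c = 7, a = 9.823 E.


B(7,9.823) = 0.401059 (Erlang-B)
Carried load = a(1 − B) = 9.823·(1 − 0.401059) = 9.823·0.598941 = 5.8834 E

Final: 5.8834 Erlangs


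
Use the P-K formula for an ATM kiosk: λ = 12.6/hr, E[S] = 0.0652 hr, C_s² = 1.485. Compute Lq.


ρ = λ·E[S] = 12.6·0.0652 = 0.8215
Lq = ρ²(1+C_s²)/(2(1−ρ)) = 0.6749·(1+1.485)/(2·0.1785)
= 0.6749·2.4850/0.3570 = 4.69833

Final: 4.69833


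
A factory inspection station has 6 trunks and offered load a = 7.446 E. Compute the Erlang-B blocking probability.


B(c,a) = (a^c/c!) / Σ_{k=0}^{c} a^k/k!
a^6/6! = 236.704053
Σ terms (k=0..6): 1.00000 + 7.44600 + 27.72146 + 68.80466 + 128.07987 + 190.73655 + 236.70405 = 660.492588
B = 236.704053/660.492588 = 0.358375

Final: 0.358375


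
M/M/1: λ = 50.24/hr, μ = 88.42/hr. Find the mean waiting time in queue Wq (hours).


ρ = 50.24/88.42 = 0.5682
Wq = ρ/(μ−λ) = 0.5682/(88.42 − 50.24) = 0.5682/38.18 = 0.01488 hr

Final: 0.01488 hr


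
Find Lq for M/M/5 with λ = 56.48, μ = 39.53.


a = λ/μ = 1.4288; ρ = a/5 = 0.2858
P₀ = 0.239306
Lq = P₀·a^c·ρ / (c!·(1−ρ)²) = 0.239306·5.95442·0.2858/(120·0.51014)
= 0.006651

Final: 0.006651


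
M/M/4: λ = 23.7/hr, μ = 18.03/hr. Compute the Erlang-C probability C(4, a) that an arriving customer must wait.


a = λ/μ = 1.3145; ρ = a/4 = 0.3286
P₀ = 0.267221 (from M/M/c formula)
C(c,a) = [a^c/(c!(1−ρ))]·P₀ = [2.98545/(24·0.6714)]·0.267221
= 0.18528·0.267221 = 0.049511

Final: 0.049511


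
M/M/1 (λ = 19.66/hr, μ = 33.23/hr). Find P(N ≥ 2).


ρ = 19.66/33.23 = 0.5916
P(N ≥ n) = ρ^n = 0.5916^2 = 0.350031

Final: 0.350031


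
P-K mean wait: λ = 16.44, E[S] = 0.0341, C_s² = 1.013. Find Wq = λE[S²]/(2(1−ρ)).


ρ = λ·E[S] = 16.44·0.0341 = 0.5606
E[S²] = E[S]²(1+C_s²) = 0.0341²·(1+1.013) = 0.002341
Wq = λ·E[S²]/(2(1−ρ)) = 16.44·0.002341/(2·0.4394) = 0.04379 hr

Final: 0.04379 hr


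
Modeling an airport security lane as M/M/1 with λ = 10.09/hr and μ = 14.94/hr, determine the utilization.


ρ = λ/μ = 10.09/14.94 = 0.6754

Final: 0.6754


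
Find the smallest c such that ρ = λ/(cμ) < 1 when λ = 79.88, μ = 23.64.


Stability requires cμ > λ ⇔ c > λ/μ.
λ/μ = 79.88/23.64 = 3.3790
Minimum integer c = ⌊3.3790⌋ + 1 = 4
Check: 4·23.64 = 94.56 > 79.88, while 3·23.64 = 70.92 ≤ 79.88

Final: 4 servers


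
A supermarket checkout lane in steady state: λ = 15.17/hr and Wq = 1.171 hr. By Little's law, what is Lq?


Lq = λWq = 15.17·1.171 = 17.7641

Final: 17.7641


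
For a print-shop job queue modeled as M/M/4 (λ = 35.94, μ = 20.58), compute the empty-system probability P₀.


a = λ/μ = 35.94/20.58 = 1.7464; ρ = a/c = 0.4366
Σ_{k=0}^{3} a^k/k! (terms k=0..3) = 1.00000 + 1.74636 + 1.52488 + 0.88766 = 5.15890
Tail: a^4/(4!(1−ρ)) = 9.30102/(24·0.5634) = 0.68785
P₀ = 1/(5.15890 + 0.68785) = 1/5.84675 = 0.171035

Final: 0.171035


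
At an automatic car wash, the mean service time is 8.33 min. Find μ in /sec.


μ = 1/(service time) in consistent units.
1 second = 0.0166667 min, so μ = 0.0166667/8.33 = 0.002001 per second

Final: 0.002001 /sec


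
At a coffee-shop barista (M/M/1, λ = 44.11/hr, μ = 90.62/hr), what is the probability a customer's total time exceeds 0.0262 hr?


W ~ Exponential(μ−λ) for M/M/1.
μ − λ = 90.62 − 44.11 = 46.5100
P(W > t) = e^{−(μ−λ)t} = e^{−1.2186} = 0.295655

Final: 0.295655


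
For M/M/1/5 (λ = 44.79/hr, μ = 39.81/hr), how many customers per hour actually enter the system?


ρ = 1.1251; P_K = (1−ρ)ρ^5/(1−ρ^6) = 0.219311
λ_eff = λ(1 − P_K) = 44.79·(1 − 0.219311) = 44.79·0.780689 = 34.9671 /hr

Final: 34.9671 /hr


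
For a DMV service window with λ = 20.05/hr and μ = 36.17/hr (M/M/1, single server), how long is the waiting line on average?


ρ = 20.05/36.17 = 0.5543
Lq = ρ²/(1−ρ) = 0.3073/0.4457 = 0.6895

Final: 0.6895


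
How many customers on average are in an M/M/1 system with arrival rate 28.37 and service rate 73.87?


ρ = λ/μ = 28.37/73.87 = 0.3841
L = ρ/(1−ρ) = 0.3841/(1 − 0.3841) = 0.3841/0.6159 = 0.6235

Final: 0.6235


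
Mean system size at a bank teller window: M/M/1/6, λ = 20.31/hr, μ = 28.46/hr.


ρ = 20.31/28.46 = 0.7136
L = ρ[1 − (K+1)ρ^K + Kρ^(K+1)] / [(1−ρ)(1−ρ^(K+1))]
Numerator: 0.7136·(1 − 7·0.132084 + 6·0.094260) = 0.457417
Denominator: (0.2864)·(0.905740) = 0.259374
L = 0.457417/0.259374 = 1.7635

Final: 1.7635


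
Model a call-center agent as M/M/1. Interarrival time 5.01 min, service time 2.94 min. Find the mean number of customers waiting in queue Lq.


λ = 60/5.01 = 11.9760 /hr
μ = 60/2.94 = 20.4082 /hr
ρ = λ/μ = 11.9760/20.4082 = 0.5868
Lq = ρ²/(1−ρ) = 0.3444/0.4132 = 0.8335

Final: 0.8335


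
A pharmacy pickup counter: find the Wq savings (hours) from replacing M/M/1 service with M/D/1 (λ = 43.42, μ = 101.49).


ρ = 43.42/101.49 = 0.4278
Wq(M/M/1) = ρ/(μ−λ) = 0.4278/58.07 = 0.007367 hr
Wq(M/D/1) = ρ/(2(μ−λ)) = 0.003684 hr
Savings = 0.007367 − 0.003684 = 0.003684 hr

Final: 0.003684 hr


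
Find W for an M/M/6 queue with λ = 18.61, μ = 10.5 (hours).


a = 1.7724; ρ = 0.2954; P₀ = 0.169808
Lq = P₀·a^c·ρ/(c!(1−ρ)²) = 0.004350
Wq = Lq/λ = 0.004350/18.61 = 0.0002337 hr
W = Wq + 1/μ = 0.0002337 + 0.09524 = 0.09547 hr

Final: 0.09547 hr


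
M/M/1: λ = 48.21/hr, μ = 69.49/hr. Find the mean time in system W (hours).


W = 1/(μ−λ) = 1/(69.49 − 48.21) = 1/21.28 = 0.04699 hr

Final: 0.04699 hr


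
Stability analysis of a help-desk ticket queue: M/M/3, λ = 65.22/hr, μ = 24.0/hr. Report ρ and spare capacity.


Total capacity cμ = 3·24.0 = 72.00/hr
ρ = λ/(cμ) = 65.22/72.00 = 0.9058
Stable ⇔ ρ < 1: YES
Spare capacity = cμ − λ = 72.00 − 65.22 = 6.78/hr

Final: ρ = 0.9058; stable; margin = 6.78/hr


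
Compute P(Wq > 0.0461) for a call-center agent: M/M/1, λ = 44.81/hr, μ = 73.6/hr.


ρ = 44.81/73.6 = 0.6088
P(Wq > t) = ρ·e^{−(μ−λ)t} = 0.6088·e^{−1.3272}
= 0.6088·0.265214 = 0.161471

Final: 0.161471


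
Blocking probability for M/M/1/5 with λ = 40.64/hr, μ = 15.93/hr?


ρ = λ/μ = 40.64/15.93 = 2.5512
P_K = (1−ρ)ρ^K/(1−ρ^(K+1)) = (-1.5512·108.066135)/(1 − 275.694144)
= -167.628009/-274.694144 = 0.610235

Final: 0.610235


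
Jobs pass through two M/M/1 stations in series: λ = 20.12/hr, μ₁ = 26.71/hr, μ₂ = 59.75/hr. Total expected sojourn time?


Each node sees arrival rate λ = 20.12/hr (tandem ⇒ throughput preserved).
W₁ = 1/(μ₁−λ) = 1/(26.71−20.12) = 0.15175 hr
W₂ = 1/(μ₂−λ) = 1/(59.75−20.12) = 0.02523 hr
W_total = W₁ + W₂ = 0.15175 + 0.02523 = 0.17698 hr

Final: 0.17698 hr


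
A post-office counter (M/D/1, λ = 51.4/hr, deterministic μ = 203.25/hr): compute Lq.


ρ = 51.4/203.25 = 0.2529
M/D/1: Lq = ρ²/(2(1−ρ)) = 0.06395/(2·0.7471) = 0.04280

Final: 0.04280


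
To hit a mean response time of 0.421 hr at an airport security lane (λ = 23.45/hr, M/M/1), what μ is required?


W = 1/(μ−λ) ⇒ μ − λ = 1/W = 1/0.421 = 2.3753
μ = λ + 1/W = 23.45 + 2.3753 = 25.8253 per hr

Final: 25.8253 /hr


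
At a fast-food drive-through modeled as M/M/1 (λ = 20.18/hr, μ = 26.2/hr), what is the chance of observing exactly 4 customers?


ρ = 20.18/26.2 = 0.7702
P_n = (1−ρ)·ρ^n = (1 − 0.7702)·0.7702^4 = 0.2298·0.351949 = 0.080868

Final: 0.080868


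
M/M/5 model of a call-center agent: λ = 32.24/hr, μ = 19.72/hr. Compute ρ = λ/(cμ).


ρ = λ/(cμ) = 32.24/(5·19.72) = 32.24/98.60 = 0.3270

Final: 0.3270


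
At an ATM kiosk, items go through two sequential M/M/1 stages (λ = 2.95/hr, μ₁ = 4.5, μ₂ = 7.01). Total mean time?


Each node sees arrival rate λ = 2.95/hr (tandem ⇒ throughput preserved).
W₁ = 1/(μ₁−λ) = 1/(4.5−2.95) = 0.64516 hr
W₂ = 1/(μ₂−λ) = 1/(7.01−2.95) = 0.24631 hr
W_total = W₁ + W₂ = 0.64516 + 0.24631 = 0.89147 hr

Final: 0.89147 hr


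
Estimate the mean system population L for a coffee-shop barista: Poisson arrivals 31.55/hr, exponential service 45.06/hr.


ρ = λ/μ = 31.55/45.06 = 0.7002
L = ρ/(1−ρ) = 0.7002/(1 − 0.7002) = 0.7002/0.2998 = 2.3353

Final: 2.3353


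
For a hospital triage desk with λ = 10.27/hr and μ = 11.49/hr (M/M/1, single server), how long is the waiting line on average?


ρ = 10.27/11.49 = 0.8938
Lq = ρ²/(1−ρ) = 0.7989/0.1062 = 7.5242

Final: 7.5242


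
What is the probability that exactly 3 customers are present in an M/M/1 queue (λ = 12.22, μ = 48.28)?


ρ = 12.22/48.28 = 0.2531
P_n = (1−ρ)·ρ^n = (1 − 0.2531)·0.2531^3 = 0.7469·0.016215 = 0.012111

Final: 0.012111


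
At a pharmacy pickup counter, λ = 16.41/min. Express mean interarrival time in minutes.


Mean interarrival time = 1/λ = 1/16.41 minute = 0.06094 minute
In minutes: 0.06094 × 1 = 0.06094 min

Final: 0.06094 min


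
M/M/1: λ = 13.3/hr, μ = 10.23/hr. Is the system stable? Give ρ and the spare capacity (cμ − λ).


Total capacity cμ = 1·10.23 = 10.23/hr
ρ = λ/(cμ) = 13.3/10.23 = 1.3001
Stable ⇔ ρ < 1: NO
Spare capacity = cμ − λ = 10.23 − 13.3 = -3.07/hr

Final: ρ = 1.3001; unstable; margin = -3.07/hr


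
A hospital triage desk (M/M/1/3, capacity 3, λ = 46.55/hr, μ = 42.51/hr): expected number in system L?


ρ = 46.55/42.51 = 1.0950
L = ρ[1 − (K+1)ρ^K + Kρ^(K+1)] / [(1−ρ)(1−ρ^(K+1))]
Numerator: 1.0950·(1 − 4·1.313064 + 3·1.437852) = 0.067129
Denominator: (-0.09504)·(-0.437852) = 0.041612
L = 0.067129/0.041612 = 1.6132

Final: 1.6132


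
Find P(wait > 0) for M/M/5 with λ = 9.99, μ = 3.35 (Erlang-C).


a = λ/μ = 2.9821; ρ = a/5 = 0.5964
P₀ = 0.047589 (from M/M/c formula)
C(c,a) = [a^c/(c!(1−ρ))]·P₀ = [235.83236/(120·0.4036)]·0.047589
= 4.86957·0.047589 = 0.231740

Final: 0.231740


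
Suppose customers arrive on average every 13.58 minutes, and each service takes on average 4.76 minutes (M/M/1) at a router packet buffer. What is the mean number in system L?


λ = 60/13.58 = 4.4183 /hr
μ = 60/4.76 = 12.6050 /hr
ρ = λ/μ = 4.4183/12.6050 = 0.3505
L = ρ/(1−ρ) = 0.3505/0.6495 = 0.5397

Final: 0.5397


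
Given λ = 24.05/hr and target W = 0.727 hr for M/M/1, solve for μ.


W = 1/(μ−λ) ⇒ μ − λ = 1/W = 1/0.727 = 1.3755
μ = λ + 1/W = 24.05 + 1.3755 = 25.4255 per hr

Final: 25.4255 /hr


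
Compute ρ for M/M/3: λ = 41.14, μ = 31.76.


ρ = λ/(cμ) = 41.14/(3·31.76) = 41.14/95.28 = 0.4318

Final: 0.4318


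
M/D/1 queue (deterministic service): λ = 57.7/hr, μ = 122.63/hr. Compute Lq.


ρ = 57.7/122.63 = 0.4705
M/D/1: Lq = ρ²/(2(1−ρ)) = 0.2214/(2·0.5295) = 0.20906

Final: 0.20906


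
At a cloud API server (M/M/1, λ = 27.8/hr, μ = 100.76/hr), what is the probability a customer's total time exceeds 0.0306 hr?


W ~ Exponential(μ−λ) for M/M/1.
μ − λ = 100.76 − 27.8 = 72.9600
P(W > t) = e^{−(μ−λ)t} = e^{−2.2326} = 0.107252

Final: 0.107252


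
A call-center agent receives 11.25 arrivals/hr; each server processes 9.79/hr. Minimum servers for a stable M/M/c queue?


Stability requires cμ > λ ⇔ c > λ/μ.
λ/μ = 11.25/9.79 = 1.1491
Minimum integer c = ⌊1.1491⌋ + 1 = 2
Check: 2·9.79 = 19.58 > 11.25, while 1·9.79 = 9.79 ≤ 11.25

Final: 2 servers


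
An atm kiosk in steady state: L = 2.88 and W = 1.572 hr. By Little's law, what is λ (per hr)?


λ = L/W = 2.88/1.572 = 1.8321 /hr

Final: 1.8321 /hr


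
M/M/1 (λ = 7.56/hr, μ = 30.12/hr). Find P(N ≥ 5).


ρ = 7.56/30.12 = 0.2510
P(N ≥ n) = ρ^n = 0.2510^5 = 0.0009962

Final: 0.0009962


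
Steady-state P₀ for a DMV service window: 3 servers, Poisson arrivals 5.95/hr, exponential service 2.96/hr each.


a = λ/μ = 5.95/2.96 = 2.0101; ρ = a/c = 0.6700
Σ_{k=0}^{2} a^k/k! (terms k=0..2) = 1.00000 + 2.01014 + 2.02032 = 5.03046
Tail: a^3/(3!(1−ρ)) = 8.12224/(6·0.3300) = 4.10270
P₀ = 1/(5.03046 + 4.10270) = 1/9.13316 = 0.109491

Final: 0.109491


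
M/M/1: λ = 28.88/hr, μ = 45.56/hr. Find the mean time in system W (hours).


W = 1/(μ−λ) = 1/(45.56 − 28.88) = 1/16.68 = 0.05995 hr

Final: 0.05995 hr


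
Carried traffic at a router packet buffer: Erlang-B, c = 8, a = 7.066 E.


B(8,7.066) = 0.182617 (Erlang-B)
Carried load = a(1 − B) = 7.066·(1 − 0.182617) = 7.066·0.817383 = 5.7756 E

Final: 5.7756 Erlangs


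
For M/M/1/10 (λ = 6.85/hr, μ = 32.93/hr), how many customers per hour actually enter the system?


ρ = 0.2080; P_K = (1−ρ)ρ^10/(1−ρ^11) = 0.0000001201
λ_eff = λ(1 − P_K) = 6.85·(1 − 0.0000001201) = 6.85·1.000000 = 6.8500 /hr

Final: 6.8500 /hr


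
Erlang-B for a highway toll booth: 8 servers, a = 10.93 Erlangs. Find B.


B(c,a) = (a^c/c!) / Σ_{k=0}^{c} a^k/k!
a^8/8! = 5051.737461
Σ terms (k=0..8): 1.00000 + 10.93000 + 59.73245 + 217.62523 + 594.66093 + 1299.92879 + 2368.03695 + 3697.52056 + 5051.73746 = 13301.172372
B = 5051.737461/13301.172372 = 0.379796

Final: 0.379796


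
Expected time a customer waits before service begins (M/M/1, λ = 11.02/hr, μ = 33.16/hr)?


ρ = 11.02/33.16 = 0.3323
Wq = ρ/(μ−λ) = 0.3323/(33.16 − 11.02) = 0.3323/22.14 = 0.01501 hr

Final: 0.01501 hr


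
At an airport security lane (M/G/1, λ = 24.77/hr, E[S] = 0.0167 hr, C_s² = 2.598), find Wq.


ρ = λ·E[S] = 24.77·0.0167 = 0.4137
E[S²] = E[S]²(1+C_s²) = 0.0167²·(1+2.598) = 0.001003
Wq = λ·E[S²]/(2(1−ρ)) = 24.77·0.001003/(2·0.5863) = 0.02120 hr

Final: 0.02120 hr


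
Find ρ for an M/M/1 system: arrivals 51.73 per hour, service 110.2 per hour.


ρ = λ/μ = 51.73/110.2 = 0.4694

Final: 0.4694


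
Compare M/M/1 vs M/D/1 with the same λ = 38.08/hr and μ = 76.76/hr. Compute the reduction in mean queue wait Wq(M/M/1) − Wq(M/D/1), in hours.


ρ = 38.08/76.76 = 0.4961
Wq(M/M/1) = ρ/(μ−λ) = 0.4961/38.68 = 0.01283 hr
Wq(M/D/1) = ρ/(2(μ−λ)) = 0.006413 hr
Savings = 0.01283 − 0.006413 = 0.006413 hr

Final: 0.006413 hr


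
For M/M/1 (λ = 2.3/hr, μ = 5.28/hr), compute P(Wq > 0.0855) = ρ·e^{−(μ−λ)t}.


ρ = 2.3/5.28 = 0.4356
P(Wq > t) = ρ·e^{−(μ−λ)t} = 0.4356·e^{−0.2548}
= 0.4356·0.775079 = 0.337629

Final: 0.337629


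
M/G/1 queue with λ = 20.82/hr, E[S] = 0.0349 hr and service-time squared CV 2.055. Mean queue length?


ρ = λ·E[S] = 20.82·0.0349 = 0.7266
Lq = ρ²(1+C_s²)/(2(1−ρ)) = 0.5280·(1+2.055)/(2·0.2734)
= 0.5280·3.0550/0.5468 = 2.95001

Final: 2.95001


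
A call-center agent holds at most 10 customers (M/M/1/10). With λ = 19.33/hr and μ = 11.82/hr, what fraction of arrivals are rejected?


ρ = λ/μ = 19.33/11.82 = 1.6354
P_K = (1−ρ)ρ^K/(1−ρ^(K+1)) = (-0.6354·136.818169)/(1 − 223.747480)
= -86.929311/-222.747480 = 0.390259

Final: 0.390259


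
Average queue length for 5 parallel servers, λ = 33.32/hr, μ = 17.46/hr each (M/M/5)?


a = λ/μ = 1.9084; ρ = a/5 = 0.3817
P₀ = 0.147463
Lq = P₀·a^c·ρ / (c!·(1−ρ)²) = 0.147463·25.31068·0.3817/(120·0.38233)
= 0.03105

Final: 0.03105


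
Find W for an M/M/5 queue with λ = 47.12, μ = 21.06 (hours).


a = 2.2374; ρ = 0.4475; P₀ = 0.105296
Lq = P₀·a^c·ρ/(c!(1−ρ)²) = 0.07212
Wq = Lq/λ = 0.07212/47.12 = 0.001531 hr
W = Wq + 1/μ = 0.001531 + 0.04748 = 0.04901 hr

Final: 0.04901 hr


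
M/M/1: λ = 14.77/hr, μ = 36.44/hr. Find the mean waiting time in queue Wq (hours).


ρ = 14.77/36.44 = 0.4053
Wq = ρ/(μ−λ) = 0.4053/(36.44 − 14.77) = 0.4053/21.67 = 0.01870 hr

Final: 0.01870 hr


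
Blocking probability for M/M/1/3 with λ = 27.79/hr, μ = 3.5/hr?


ρ = λ/μ = 27.79/3.5 = 7.9400
P_K = (1−ρ)ρ^K/(1−ρ^(K+1)) = (-6.9400·500.566184)/(1 − 3974.495501)
= -3473.929317/-3973.495501 = 0.874275

Final: 0.874275


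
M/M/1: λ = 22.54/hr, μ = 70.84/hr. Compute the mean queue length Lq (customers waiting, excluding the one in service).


ρ = 22.54/70.84 = 0.3182
Lq = ρ²/(1−ρ) = 0.1012/0.6818 = 0.1485

Final: 0.1485


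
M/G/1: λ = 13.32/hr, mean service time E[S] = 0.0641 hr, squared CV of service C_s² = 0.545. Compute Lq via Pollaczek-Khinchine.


ρ = λ·E[S] = 13.32·0.0641 = 0.8538
Lq = ρ²(1+C_s²)/(2(1−ρ)) = 0.7290·(1+0.545)/(2·0.1462)
= 0.7290·1.5450/0.2924 = 3.85222

Final: 3.85222


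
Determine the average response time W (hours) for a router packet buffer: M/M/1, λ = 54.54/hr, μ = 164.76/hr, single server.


W = 1/(μ−λ) = 1/(164.76 − 54.54) = 1/110.22 = 0.009073 hr

Final: 0.009073 hr


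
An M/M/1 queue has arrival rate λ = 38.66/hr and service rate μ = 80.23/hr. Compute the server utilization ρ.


ρ = λ/μ = 38.66/80.23 = 0.4819

Final: 0.4819


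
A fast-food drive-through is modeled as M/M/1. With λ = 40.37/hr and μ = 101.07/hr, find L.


ρ = λ/μ = 40.37/101.07 = 0.3994
L = ρ/(1−ρ) = 0.3994/(1 − 0.3994) = 0.3994/0.6006 = 0.6651

Final: 0.6651


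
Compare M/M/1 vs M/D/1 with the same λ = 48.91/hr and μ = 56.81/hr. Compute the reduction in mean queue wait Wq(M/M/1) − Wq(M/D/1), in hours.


ρ = 48.91/56.81 = 0.8609
Wq(M/M/1) = ρ/(μ−λ) = 0.8609/7.90 = 0.10898 hr
Wq(M/D/1) = ρ/(2(μ−λ)) = 0.05449 hr
Savings = 0.10898 − 0.05449 = 0.05449 hr

Final: 0.05449 hr


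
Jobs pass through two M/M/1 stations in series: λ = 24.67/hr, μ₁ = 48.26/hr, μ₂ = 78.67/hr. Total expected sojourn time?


Each node sees arrival rate λ = 24.67/hr (tandem ⇒ throughput preserved).
W₁ = 1/(μ₁−λ) = 1/(48.26−24.67) = 0.04239 hr
W₂ = 1/(μ₂−λ) = 1/(78.67−24.67) = 0.01852 hr
W_total = W₁ + W₂ = 0.04239 + 0.01852 = 0.06091 hr

Final: 0.06091 hr


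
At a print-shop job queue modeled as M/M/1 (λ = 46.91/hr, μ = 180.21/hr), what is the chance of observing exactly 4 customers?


ρ = 46.91/180.21 = 0.2603
P_n = (1−ρ)·ρ^n = (1 − 0.2603)·0.2603^4 = 0.7397·0.004591 = 0.003396

Final: 0.003396
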